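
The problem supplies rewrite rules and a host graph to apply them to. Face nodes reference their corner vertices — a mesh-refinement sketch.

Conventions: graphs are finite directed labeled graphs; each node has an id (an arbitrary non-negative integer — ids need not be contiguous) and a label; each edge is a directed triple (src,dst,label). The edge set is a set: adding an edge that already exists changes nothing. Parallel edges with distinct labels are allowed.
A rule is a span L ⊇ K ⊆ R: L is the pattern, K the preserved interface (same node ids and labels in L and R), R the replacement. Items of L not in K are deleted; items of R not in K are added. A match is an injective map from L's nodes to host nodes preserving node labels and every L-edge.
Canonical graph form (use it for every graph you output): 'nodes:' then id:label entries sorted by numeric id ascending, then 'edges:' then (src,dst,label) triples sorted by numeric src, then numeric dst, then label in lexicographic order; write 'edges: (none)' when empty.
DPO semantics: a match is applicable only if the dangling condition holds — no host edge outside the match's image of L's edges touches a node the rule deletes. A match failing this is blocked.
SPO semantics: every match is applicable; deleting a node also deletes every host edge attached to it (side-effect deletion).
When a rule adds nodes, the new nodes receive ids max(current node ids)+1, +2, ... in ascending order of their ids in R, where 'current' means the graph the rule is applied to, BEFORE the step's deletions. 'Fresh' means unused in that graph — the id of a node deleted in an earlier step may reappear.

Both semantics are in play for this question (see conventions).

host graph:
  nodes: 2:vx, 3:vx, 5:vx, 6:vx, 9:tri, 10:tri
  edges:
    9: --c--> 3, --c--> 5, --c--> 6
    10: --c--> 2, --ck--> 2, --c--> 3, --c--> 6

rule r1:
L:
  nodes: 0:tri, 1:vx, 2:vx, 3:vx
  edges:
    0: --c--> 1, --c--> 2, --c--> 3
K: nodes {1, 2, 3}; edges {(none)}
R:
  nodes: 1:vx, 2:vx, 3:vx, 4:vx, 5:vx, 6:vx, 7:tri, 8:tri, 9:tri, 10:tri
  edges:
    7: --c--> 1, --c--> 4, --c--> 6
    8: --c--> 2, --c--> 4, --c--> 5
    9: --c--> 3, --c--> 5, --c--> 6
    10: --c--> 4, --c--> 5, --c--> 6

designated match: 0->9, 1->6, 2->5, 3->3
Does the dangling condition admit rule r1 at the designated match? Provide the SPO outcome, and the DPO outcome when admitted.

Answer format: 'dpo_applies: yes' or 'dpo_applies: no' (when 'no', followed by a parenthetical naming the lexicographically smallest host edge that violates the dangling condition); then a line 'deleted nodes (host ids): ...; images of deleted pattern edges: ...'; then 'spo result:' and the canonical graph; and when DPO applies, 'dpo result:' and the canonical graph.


dpo_applies: yes
deleted nodes (host ids): 9; images of deleted pattern edges: (9,3,c); (9,5,c); (9,6,c)
spo result:
nodes: 2:vx, 3:vx, 5:vx, 6:vx, 10:tri, 11:vx, 12:vx, 13:vx, 14:tri, 15:tri, 16:tri, 17:tri
edges: (10,2,c); (10,2,ck); (10,3,c); (10,6,c); (14,6,c); (14,11,c); (14,13,c); (15,5,c); (15,11,c); (15,12,c); (16,3,c); (16,12,c); (16,13,c); (17,11,c); (17,12,c); (17,13,c)
dpo result:
nodes: 2:vx, 3:vx, 5:vx, 6:vx, 10:tri, 11:vx, 12:vx, 13:vx, 14:tri, 15:tri, 16:tri, 17:tri
edges: (10,2,c); (10,2,ck); (10,3,c); (10,6,c); (14,6,c); (14,11,c); (14,13,c); (15,5,c); (15,11,c); (15,12,c); (16,3,c); (16,12,c); (16,13,c); (17,11,c); (17,12,c); (17,13,c)


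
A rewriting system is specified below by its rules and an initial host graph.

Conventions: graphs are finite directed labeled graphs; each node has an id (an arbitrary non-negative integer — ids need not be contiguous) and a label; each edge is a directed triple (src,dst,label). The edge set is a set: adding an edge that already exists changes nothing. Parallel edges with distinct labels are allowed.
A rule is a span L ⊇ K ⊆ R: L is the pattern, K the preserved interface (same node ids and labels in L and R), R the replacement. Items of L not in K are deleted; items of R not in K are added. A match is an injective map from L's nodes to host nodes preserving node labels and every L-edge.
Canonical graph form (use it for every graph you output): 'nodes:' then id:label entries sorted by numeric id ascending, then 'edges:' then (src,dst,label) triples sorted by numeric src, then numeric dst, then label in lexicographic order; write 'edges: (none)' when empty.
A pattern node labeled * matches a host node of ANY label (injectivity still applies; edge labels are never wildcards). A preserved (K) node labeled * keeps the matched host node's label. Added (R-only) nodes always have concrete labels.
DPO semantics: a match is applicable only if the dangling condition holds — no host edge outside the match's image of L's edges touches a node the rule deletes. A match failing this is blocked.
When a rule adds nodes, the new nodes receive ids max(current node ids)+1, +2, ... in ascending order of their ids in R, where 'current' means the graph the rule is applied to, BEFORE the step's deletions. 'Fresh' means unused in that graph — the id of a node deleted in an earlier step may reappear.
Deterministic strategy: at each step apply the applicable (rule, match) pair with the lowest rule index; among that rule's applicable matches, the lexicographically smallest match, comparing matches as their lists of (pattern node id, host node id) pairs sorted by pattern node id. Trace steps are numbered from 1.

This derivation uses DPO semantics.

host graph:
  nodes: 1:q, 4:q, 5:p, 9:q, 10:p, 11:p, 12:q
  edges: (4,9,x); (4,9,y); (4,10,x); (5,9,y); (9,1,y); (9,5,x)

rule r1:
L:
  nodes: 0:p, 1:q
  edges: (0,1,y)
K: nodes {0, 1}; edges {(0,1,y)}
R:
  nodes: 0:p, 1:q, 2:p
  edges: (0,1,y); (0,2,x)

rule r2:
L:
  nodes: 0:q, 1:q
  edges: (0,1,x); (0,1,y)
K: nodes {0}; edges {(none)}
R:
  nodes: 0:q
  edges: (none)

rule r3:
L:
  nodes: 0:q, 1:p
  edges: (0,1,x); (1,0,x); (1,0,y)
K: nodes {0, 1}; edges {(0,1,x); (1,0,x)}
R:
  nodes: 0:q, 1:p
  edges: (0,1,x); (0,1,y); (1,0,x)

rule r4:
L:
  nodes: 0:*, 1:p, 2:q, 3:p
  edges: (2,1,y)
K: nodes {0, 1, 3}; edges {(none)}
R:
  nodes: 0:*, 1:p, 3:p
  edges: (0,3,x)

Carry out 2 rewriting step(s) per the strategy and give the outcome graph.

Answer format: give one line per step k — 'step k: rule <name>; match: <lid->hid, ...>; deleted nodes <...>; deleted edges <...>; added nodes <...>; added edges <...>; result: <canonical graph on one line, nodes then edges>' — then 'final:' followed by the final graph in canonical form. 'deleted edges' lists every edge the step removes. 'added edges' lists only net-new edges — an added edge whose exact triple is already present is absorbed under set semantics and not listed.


step 1: rule r1; match: 0->5, 1->9; deleted nodes (none); deleted edges (none); added nodes 13; added edges (5,13,x); result: nodes: 1:q, 4:q, 5:p, 9:q, 10:p, 11:p, 12:q, 13:p edges: (4,9,x); (4,9,y); (4,10,x); (5,9,y); (5,13,x); (9,1,y); (9,5,x)
step 2: rule r1; match: 0->5, 1->9; deleted nodes (none); deleted edges (none); added nodes 14; added edges (5,14,x); result: nodes: 1:q, 4:q, 5:p, 9:q, 10:p, 11:p, 12:q, 13:p, 14:p edges: (4,9,x); (4,9,y); (4,10,x); (5,9,y); (5,13,x); (5,14,x); (9,1,y); (9,5,x)
final:
nodes: 1:q, 4:q, 5:p, 9:q, 10:p, 11:p, 12:q, 13:p, 14:p
edges: (4,9,x); (4,9,y); (4,10,x); (5,9,y); (5,13,x); (5,14,x); (9,1,y); (9,5,x)


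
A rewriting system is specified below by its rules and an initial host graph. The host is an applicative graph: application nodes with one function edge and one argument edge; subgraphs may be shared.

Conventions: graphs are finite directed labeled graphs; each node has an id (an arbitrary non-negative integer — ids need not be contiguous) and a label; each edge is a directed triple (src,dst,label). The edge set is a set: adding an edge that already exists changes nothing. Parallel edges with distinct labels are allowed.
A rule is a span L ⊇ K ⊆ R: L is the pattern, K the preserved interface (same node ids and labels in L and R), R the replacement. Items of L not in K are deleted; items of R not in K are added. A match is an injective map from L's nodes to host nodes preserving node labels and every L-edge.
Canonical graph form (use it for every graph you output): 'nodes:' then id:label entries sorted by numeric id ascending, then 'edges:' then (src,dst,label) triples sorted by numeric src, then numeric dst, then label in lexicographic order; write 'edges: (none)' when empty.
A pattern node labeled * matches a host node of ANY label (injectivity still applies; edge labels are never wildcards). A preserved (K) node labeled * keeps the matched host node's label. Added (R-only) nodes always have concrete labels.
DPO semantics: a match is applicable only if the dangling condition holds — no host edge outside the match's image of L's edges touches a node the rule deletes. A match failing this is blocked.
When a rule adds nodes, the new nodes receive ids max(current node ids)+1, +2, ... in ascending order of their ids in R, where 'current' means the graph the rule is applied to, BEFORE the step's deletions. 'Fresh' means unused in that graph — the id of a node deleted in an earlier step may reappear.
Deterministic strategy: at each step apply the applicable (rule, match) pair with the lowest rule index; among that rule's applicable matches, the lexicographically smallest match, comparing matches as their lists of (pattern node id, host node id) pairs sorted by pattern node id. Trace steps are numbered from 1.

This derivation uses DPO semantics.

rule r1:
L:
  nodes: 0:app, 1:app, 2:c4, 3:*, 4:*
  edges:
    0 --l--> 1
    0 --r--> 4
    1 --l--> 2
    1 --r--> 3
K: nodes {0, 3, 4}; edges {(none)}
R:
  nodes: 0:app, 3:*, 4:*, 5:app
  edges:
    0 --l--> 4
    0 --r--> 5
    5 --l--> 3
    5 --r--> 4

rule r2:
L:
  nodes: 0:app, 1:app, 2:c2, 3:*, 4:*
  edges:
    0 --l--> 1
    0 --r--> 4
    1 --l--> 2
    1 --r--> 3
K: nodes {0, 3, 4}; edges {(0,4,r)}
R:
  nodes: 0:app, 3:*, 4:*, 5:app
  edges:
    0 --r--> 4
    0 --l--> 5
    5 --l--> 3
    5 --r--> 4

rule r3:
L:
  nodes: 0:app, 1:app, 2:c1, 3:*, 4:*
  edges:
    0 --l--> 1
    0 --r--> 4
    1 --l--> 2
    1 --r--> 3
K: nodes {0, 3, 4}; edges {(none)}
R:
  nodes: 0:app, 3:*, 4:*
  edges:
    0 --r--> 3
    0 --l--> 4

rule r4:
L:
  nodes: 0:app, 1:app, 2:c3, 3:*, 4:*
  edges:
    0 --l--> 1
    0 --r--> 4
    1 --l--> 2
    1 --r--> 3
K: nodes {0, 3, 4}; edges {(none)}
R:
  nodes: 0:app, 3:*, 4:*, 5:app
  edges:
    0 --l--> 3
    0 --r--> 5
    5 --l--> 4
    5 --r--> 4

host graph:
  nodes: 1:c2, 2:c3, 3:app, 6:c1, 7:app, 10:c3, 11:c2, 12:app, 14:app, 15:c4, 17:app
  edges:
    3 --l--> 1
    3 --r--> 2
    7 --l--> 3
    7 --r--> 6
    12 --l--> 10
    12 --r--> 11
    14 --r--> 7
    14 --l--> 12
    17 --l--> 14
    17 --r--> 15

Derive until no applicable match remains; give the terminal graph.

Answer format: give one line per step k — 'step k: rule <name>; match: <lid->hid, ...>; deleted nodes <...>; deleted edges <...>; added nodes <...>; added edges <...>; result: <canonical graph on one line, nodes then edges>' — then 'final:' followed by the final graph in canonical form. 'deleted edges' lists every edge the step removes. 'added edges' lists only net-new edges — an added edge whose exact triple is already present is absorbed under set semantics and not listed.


step 1: rule r2; match: 0->7, 1->3, 2->1, 3->2, 4->6; deleted nodes 1, 3; deleted edges (3,1,l); (3,2,r); (7,3,l); added nodes 18; added edges (7,18,l); (18,2,l); (18,6,r); result: nodes: 2:c3, 6:c1, 7:app, 10:c3, 11:c2, 12:app, 14:app, 15:c4, 17:app, 18:app edges: (7,6,r); (7,18,l); (12,10,l); (12,11,r); (14,7,r); (14,12,l); (17,14,l); (17,15,r); (18,2,l); (18,6,r)
step 2: rule r4; match: 0->14, 1->12, 2->10, 3->11, 4->7; deleted nodes 10, 12; deleted edges (12,10,l); (12,11,r); (14,7,r); (14,12,l); added nodes 19; added edges (14,11,l); (14,19,r); (19,7,l); (19,7,r); result: nodes: 2:c3, 6:c1, 7:app, 11:c2, 14:app, 15:c4, 17:app, 18:app, 19:app edges: (7,6,r); (7,18,l); (14,11,l); (14,19,r); (17,14,l); (17,15,r); (18,2,l); (18,6,r); (19,7,l); (19,7,r)
step 3: rule r2; match: 0->17, 1->14, 2->11, 3->19, 4->15; deleted nodes 11, 14; deleted edges (14,11,l); (14,19,r); (17,14,l); added nodes 20; added edges (17,20,l); (20,15,r); (20,19,l); result: nodes: 2:c3, 6:c1, 7:app, 15:c4, 17:app, 18:app, 19:app, 20:app edges: (7,6,r); (7,18,l); (17,15,r); (17,20,l); (18,2,l); (18,6,r); (19,7,l); (19,7,r); (20,15,r); (20,19,l)
final:
nodes: 2:c3, 6:c1, 7:app, 15:c4, 17:app, 18:app, 19:app, 20:app
edges: (7,6,r); (7,18,l); (17,15,r); (17,20,l); (18,2,l); (18,6,r); (19,7,l); (19,7,r); (20,15,r); (20,19,l)


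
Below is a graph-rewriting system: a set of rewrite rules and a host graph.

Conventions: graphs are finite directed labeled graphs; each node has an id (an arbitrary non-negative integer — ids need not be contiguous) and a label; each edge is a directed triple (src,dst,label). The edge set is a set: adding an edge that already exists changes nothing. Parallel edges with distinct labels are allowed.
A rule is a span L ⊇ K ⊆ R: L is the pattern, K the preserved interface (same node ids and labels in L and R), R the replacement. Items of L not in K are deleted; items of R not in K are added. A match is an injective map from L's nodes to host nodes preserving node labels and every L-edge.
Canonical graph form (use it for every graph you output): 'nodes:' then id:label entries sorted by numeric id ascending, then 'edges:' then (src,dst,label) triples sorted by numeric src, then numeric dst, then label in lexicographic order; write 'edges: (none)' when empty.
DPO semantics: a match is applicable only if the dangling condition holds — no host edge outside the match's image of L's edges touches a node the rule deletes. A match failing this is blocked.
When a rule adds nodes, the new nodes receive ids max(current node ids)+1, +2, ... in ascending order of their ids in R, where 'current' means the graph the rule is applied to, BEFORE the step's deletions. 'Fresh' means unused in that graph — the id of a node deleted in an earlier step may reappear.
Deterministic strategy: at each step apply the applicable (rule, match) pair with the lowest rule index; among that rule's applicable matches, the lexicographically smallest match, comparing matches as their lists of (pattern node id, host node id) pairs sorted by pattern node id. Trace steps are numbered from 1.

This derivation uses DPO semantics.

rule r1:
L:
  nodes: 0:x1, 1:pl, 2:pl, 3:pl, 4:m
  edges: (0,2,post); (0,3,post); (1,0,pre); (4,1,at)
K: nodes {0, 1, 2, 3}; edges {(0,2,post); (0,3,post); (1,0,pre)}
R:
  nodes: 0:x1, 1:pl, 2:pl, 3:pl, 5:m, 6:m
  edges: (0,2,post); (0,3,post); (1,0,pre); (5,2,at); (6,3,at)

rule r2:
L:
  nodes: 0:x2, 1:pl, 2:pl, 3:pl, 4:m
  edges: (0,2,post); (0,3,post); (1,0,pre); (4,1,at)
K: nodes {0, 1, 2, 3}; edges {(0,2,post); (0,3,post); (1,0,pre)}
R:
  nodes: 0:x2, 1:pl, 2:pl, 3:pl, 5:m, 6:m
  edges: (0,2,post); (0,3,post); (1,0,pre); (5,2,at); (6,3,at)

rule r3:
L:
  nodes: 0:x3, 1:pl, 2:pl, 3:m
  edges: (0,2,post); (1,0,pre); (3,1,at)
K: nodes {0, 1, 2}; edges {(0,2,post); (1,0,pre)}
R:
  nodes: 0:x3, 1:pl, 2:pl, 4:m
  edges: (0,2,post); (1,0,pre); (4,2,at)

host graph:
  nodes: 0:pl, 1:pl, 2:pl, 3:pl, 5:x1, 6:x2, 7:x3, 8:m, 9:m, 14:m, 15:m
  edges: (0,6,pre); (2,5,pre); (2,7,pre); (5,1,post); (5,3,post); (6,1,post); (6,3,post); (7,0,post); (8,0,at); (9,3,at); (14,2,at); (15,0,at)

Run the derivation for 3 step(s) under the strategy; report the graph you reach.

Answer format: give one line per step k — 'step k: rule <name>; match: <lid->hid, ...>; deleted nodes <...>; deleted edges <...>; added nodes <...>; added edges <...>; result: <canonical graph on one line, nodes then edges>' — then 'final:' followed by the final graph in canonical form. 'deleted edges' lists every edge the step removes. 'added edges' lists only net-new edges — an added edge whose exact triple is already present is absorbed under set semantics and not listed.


step 1: rule r1; match: 0->5, 1->2, 2->1, 3->3, 4->14; deleted nodes 14; deleted edges (14,2,at); added nodes 16, 17; added edges (16,1,at); (17,3,at); result: nodes: 0:pl, 1:pl, 2:pl, 3:pl, 5:x1, 6:x2, 7:x3, 8:m, 9:m, 15:m, 16:m, 17:m edges: (0,6,pre); (2,5,pre); (2,7,pre); (5,1,post); (5,3,post); (6,1,post); (6,3,post); (7,0,post); (8,0,at); (9,3,at); (15,0,at); (16,1,at); (17,3,at)
step 2: rule r2; match: 0->6, 1->0, 2->1, 3->3, 4->8; deleted nodes 8; deleted edges (8,0,at); added nodes 18, 19; added edges (18,1,at); (19,3,at); result: nodes: 0:pl, 1:pl, 2:pl, 3:pl, 5:x1, 6:x2, 7:x3, 9:m, 15:m, 16:m, 17:m, 18:m, 19:m edges: (0,6,pre); (2,5,pre); (2,7,pre); (5,1,post); (5,3,post); (6,1,post); (6,3,post); (7,0,post); (9,3,at); (15,0,at); (16,1,at); (17,3,at); (18,1,at); (19,3,at)
step 3: rule r2; match: 0->6, 1->0, 2->1, 3->3, 4->15; deleted nodes 15; deleted edges (15,0,at); added nodes 20, 21; added edges (20,1,at); (21,3,at); result: nodes: 0:pl, 1:pl, 2:pl, 3:pl, 5:x1, 6:x2, 7:x3, 9:m, 16:m, 17:m, 18:m, 19:m, 20:m, 21:m edges: (0,6,pre); (2,5,pre); (2,7,pre); (5,1,post); (5,3,post); (6,1,post); (6,3,post); (7,0,post); (9,3,at); (16,1,at); (17,3,at); (18,1,at); (19,3,at); (20,1,at); (21,3,at)
final:
nodes: 0:pl, 1:pl, 2:pl, 3:pl, 5:x1, 6:x2, 7:x3, 9:m, 16:m, 17:m, 18:m, 19:m, 20:m, 21:m
edges: (0,6,pre); (2,5,pre); (2,7,pre); (5,1,post); (5,3,post); (6,1,post); (6,3,post); (7,0,post); (9,3,at); (16,1,at); (17,3,at); (18,1,at); (19,3,at); (20,1,at); (21,3,at)


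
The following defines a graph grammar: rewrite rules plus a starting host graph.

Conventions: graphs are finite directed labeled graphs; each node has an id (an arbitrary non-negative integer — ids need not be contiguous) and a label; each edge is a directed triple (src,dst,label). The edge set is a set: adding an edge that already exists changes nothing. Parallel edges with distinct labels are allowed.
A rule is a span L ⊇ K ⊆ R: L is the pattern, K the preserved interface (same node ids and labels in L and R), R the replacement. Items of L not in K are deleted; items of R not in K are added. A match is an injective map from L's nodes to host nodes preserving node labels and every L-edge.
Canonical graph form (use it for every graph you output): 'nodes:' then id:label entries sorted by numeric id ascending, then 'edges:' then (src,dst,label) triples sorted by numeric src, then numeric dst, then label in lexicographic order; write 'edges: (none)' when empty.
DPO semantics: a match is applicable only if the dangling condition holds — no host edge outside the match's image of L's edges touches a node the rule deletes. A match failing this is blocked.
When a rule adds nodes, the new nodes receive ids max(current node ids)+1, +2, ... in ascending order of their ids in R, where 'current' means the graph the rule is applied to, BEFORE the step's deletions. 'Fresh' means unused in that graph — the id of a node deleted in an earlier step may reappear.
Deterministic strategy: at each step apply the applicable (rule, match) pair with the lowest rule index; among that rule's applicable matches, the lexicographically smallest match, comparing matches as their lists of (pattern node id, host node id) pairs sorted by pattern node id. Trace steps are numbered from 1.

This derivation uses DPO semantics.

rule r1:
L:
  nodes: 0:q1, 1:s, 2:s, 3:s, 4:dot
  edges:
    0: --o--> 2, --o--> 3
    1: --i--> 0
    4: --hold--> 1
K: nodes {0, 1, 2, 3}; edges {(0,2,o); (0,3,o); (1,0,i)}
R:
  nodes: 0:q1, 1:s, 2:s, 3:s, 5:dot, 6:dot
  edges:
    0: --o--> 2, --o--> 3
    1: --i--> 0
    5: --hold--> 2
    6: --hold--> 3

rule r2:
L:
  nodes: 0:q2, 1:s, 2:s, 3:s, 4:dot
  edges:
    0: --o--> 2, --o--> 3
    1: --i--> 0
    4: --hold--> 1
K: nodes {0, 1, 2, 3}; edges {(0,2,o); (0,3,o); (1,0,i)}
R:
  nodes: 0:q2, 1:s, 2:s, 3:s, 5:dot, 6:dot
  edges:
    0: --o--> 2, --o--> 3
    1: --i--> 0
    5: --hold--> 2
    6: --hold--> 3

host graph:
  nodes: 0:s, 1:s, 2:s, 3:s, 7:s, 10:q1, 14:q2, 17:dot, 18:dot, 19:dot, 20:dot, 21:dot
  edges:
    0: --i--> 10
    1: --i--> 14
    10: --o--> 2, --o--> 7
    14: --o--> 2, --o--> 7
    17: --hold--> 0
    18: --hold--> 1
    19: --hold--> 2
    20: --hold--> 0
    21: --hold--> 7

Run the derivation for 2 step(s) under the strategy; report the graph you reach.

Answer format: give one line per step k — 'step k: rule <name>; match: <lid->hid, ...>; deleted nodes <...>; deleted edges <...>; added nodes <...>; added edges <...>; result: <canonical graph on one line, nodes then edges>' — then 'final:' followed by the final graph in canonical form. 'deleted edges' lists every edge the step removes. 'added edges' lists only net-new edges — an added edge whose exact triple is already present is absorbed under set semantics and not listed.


step 1: rule r1; match: 0->10, 1->0, 2->2, 3->7, 4->17; deleted nodes 17; deleted edges (17,0,hold); added nodes 22, 23; added edges (22,2,hold); (23,7,hold); result: nodes: 0:s, 1:s, 2:s, 3:s, 7:s, 10:q1, 14:q2, 18:dot, 19:dot, 20:dot, 21:dot, 22:dot, 23:dot edges: (0,10,i); (1,14,i); (10,2,o); (10,7,o); (14,2,o); (14,7,o); (18,1,hold); (19,2,hold); (20,0,hold); (21,7,hold); (22,2,hold); (23,7,hold)
step 2: rule r1; match: 0->10, 1->0, 2->2, 3->7, 4->20; deleted nodes 20; deleted edges (20,0,hold); added nodes 24, 25; added edges (24,2,hold); (25,7,hold); result: nodes: 0:s, 1:s, 2:s, 3:s, 7:s, 10:q1, 14:q2, 18:dot, 19:dot, 21:dot, 22:dot, 23:dot, 24:dot, 25:dot edges: (0,10,i); (1,14,i); (10,2,o); (10,7,o); (14,2,o); (14,7,o); (18,1,hold); (19,2,hold); (21,7,hold); (22,2,hold); (23,7,hold); (24,2,hold); (25,7,hold)
final:
nodes: 0:s, 1:s, 2:s, 3:s, 7:s, 10:q1, 14:q2, 18:dot, 19:dot, 21:dot, 22:dot, 23:dot, 24:dot, 25:dot
edges: (0,10,i); (1,14,i); (10,2,o); (10,7,o); (14,2,o); (14,7,o); (18,1,hold); (19,2,hold); (21,7,hold); (22,2,hold); (23,7,hold); (24,2,hold); (25,7,hold)


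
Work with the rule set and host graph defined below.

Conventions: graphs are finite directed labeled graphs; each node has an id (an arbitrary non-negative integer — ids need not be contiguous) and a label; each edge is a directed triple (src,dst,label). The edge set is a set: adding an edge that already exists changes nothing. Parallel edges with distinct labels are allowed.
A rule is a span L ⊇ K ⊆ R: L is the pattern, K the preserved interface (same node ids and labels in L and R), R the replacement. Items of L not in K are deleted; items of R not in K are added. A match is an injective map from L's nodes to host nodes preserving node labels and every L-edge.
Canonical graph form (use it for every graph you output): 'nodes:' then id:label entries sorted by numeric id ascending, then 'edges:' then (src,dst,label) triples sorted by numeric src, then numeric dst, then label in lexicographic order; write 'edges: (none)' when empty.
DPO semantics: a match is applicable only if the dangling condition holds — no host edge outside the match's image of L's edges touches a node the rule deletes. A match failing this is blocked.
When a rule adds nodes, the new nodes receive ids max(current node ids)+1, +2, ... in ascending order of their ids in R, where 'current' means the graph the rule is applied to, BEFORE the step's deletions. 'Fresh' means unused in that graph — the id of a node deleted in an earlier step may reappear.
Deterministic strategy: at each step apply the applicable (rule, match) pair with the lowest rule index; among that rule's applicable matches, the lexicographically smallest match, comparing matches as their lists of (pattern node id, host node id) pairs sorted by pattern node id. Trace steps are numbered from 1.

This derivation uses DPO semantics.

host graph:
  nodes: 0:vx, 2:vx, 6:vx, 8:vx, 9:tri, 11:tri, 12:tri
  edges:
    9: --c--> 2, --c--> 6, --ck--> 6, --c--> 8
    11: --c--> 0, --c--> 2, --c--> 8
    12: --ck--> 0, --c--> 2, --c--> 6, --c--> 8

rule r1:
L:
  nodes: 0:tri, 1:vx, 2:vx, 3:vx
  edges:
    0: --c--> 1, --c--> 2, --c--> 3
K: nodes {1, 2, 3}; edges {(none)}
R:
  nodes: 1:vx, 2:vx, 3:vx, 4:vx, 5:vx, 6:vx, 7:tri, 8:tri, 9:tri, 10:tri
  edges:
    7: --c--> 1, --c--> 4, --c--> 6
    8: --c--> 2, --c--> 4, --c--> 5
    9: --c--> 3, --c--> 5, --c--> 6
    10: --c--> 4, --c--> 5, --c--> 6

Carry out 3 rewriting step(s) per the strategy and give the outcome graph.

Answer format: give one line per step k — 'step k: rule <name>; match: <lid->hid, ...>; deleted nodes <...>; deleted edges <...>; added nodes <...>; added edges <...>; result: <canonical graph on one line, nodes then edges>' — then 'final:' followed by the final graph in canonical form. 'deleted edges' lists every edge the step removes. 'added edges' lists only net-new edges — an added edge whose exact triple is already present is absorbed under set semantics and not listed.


step 1: rule r1; match: 0->11, 1->0, 2->2, 3->8; deleted nodes 11; deleted edges (11,0,c); (11,2,c); (11,8,c); added nodes 13, 14, 15, 16, 17, 18, 19; added edges (16,0,c); (16,13,c); (16,15,c); (17,2,c); (17,13,c); (17,14,c); (18,8,c); (18,14,c); (18,15,c); (19,13,c); (19,14,c); (19,15,c); result: nodes: 0:vx, 2:vx, 6:vx, 8:vx, 9:tri, 12:tri, 13:vx, 14:vx, 15:vx, 16:tri, 17:tri, 18:tri, 19:tri edges: (9,2,c); (9,6,c); (9,6,ck); (9,8,c); (12,0,ck); (12,2,c); (12,6,c); (12,8,c); (16,0,c); (16,13,c); (16,15,c); (17,2,c); (17,13,c); (17,14,c); (18,8,c); (18,14,c); (18,15,c); (19,13,c); (19,14,c); (19,15,c)
step 2: rule r1; match: 0->16, 1->0, 2->13, 3->15; deleted nodes 16; deleted edges (16,0,c); (16,13,c); (16,15,c); added nodes 20, 21, 22, 23, 24, 25, 26; added edges (23,0,c); (23,20,c); (23,22,c); (24,13,c); (24,20,c); (24,21,c); (25,15,c); (25,21,c); (25,22,c); (26,20,c); (26,21,c); (26,22,c); result: nodes: 0:vx, 2:vx, 6:vx, 8:vx, 9:tri, 12:tri, 13:vx, 14:vx, 15:vx, 17:tri, 18:tri, 19:tri, 20:vx, 21:vx, 22:vx, 23:tri, 24:tri, 25:tri, 26:tri edges: (9,2,c); (9,6,c); (9,6,ck); (9,8,c); (12,0,ck); (12,2,c); (12,6,c); (12,8,c); (17,2,c); (17,13,c); (17,14,c); (18,8,c); (18,14,c); (18,15,c); (19,13,c); (19,14,c); (19,15,c); (23,0,c); (23,20,c); (23,22,c); (24,13,c); (24,20,c); (24,21,c); (25,15,c); (25,21,c); (25,22,c); (26,20,c); (26,21,c); (26,22,c)
step 3: rule r1; match: 0->17, 1->2, 2->13, 3->14; deleted nodes 17; deleted edges (17,2,c); (17,13,c); (17,14,c); added nodes 27, 28, 29, 30, 31, 32, 33; added edges (30,2,c); (30,27,c); (30,29,c); (31,13,c); (31,27,c); (31,28,c); (32,14,c); (32,28,c); (32,29,c); (33,27,c); (33,28,c); (33,29,c); result: nodes: 0:vx, 2:vx, 6:vx, 8:vx, 9:tri, 12:tri, 13:vx, 14:vx, 15:vx, 18:tri, 19:tri, 20:vx, 21:vx, 22:vx, 23:tri, 24:tri, 25:tri, 26:tri, 27:vx, 28:vx, 29:vx, 30:tri, 31:tri, 32:tri, 33:tri edges: (9,2,c); (9,6,c); (9,6,ck); (9,8,c); (12,0,ck); (12,2,c); (12,6,c); (12,8,c); (18,8,c); (18,14,c); (18,15,c); (19,13,c); (19,14,c); (19,15,c); (23,0,c); (23,20,c); (23,22,c); (24,13,c); (24,20,c); (24,21,c); (25,15,c); (25,21,c); (25,22,c); (26,20,c); (26,21,c); (26,22,c); (30,2,c); (30,27,c); (30,29,c); (31,13,c); (31,27,c); (31,28,c); (32,14,c); (32,28,c); (32,29,c); (33,27,c); (33,28,c); (33,29,c)
final:
nodes: 0:vx, 2:vx, 6:vx, 8:vx, 9:tri, 12:tri, 13:vx, 14:vx, 15:vx, 18:tri, 19:tri, 20:vx, 21:vx, 22:vx, 23:tri, 24:tri, 25:tri, 26:tri, 27:vx, 28:vx, 29:vx, 30:tri, 31:tri, 32:tri, 33:tri
edges: (9,2,c); (9,6,c); (9,6,ck); (9,8,c); (12,0,ck); (12,2,c); (12,6,c); (12,8,c); (18,8,c); (18,14,c); (18,15,c); (19,13,c); (19,14,c); (19,15,c); (23,0,c); (23,20,c); (23,22,c); (24,13,c); (24,20,c); (24,21,c); (25,15,c); (25,21,c); (25,22,c); (26,20,c); (26,21,c); (26,22,c); (30,2,c); (30,27,c); (30,29,c); (31,13,c); (31,27,c); (31,28,c); (32,14,c); (32,28,c); (32,29,c); (33,27,c); (33,28,c); (33,29,c)


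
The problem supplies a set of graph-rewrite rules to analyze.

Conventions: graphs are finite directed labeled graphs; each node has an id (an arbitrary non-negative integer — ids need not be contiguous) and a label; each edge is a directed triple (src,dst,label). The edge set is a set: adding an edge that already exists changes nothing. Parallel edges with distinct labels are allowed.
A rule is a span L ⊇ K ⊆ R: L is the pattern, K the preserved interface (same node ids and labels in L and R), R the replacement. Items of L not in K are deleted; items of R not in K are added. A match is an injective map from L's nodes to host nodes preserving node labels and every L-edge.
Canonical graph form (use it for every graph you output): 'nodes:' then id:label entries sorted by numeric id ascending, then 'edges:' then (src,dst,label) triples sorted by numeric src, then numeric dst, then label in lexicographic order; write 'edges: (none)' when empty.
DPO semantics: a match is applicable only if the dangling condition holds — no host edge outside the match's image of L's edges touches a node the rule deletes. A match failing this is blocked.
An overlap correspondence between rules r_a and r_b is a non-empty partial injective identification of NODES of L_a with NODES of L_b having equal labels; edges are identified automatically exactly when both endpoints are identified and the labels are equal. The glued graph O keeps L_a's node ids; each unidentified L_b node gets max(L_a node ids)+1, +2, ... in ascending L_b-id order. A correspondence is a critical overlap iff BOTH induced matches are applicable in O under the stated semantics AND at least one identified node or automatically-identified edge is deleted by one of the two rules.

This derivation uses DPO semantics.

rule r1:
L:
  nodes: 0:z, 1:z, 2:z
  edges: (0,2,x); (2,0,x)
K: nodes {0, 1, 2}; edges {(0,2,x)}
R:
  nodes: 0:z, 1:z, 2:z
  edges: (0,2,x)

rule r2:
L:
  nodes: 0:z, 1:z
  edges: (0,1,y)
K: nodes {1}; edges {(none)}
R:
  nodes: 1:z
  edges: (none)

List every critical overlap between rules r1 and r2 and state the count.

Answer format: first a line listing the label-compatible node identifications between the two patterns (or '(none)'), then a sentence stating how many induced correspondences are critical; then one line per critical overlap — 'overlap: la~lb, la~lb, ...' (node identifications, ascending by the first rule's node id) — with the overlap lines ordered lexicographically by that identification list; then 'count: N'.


label-compatible node identifications between L(r1) and L(r2): 0~0, 0~1, 1~0, 1~1, 2~0, 2~1
3 of the induced correspondences are critical overlaps of r1 and r2.
overlap: 0~1, 1~0
overlap: 1~0
overlap: 1~0, 2~1
count: 3


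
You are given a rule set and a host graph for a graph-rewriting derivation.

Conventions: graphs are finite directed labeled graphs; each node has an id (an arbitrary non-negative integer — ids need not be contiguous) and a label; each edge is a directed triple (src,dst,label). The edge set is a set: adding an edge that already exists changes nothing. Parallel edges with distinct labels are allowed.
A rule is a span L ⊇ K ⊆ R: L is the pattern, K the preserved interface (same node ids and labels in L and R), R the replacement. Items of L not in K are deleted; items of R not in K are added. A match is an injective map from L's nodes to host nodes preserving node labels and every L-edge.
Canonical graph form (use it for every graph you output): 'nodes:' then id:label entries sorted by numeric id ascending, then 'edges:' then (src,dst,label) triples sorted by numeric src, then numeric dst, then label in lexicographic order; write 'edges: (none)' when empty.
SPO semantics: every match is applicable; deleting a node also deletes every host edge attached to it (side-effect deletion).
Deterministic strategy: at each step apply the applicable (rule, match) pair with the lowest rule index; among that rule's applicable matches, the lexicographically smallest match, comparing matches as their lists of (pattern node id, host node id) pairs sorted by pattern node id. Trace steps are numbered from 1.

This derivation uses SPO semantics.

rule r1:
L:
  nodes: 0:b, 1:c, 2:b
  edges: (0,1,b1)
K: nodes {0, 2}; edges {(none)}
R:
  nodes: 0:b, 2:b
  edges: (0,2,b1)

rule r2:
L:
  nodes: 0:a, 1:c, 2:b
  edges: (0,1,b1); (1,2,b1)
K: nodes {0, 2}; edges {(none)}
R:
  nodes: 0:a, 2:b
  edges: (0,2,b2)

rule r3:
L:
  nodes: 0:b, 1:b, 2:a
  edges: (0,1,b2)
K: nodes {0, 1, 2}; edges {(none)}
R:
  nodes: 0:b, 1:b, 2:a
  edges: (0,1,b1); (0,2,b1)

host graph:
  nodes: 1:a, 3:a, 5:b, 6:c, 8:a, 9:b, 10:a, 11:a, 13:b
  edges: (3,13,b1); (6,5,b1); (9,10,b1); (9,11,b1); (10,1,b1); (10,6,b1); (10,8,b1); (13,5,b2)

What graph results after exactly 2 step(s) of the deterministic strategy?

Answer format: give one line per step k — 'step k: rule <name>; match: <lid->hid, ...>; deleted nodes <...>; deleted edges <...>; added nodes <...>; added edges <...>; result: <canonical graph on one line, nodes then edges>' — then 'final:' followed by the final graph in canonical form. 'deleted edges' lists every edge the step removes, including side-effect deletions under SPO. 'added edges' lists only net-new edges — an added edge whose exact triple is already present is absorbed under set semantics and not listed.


step 1: rule r2; match: 0->10, 1->6, 2->5; deleted nodes 6; deleted edges (6,5,b1); (10,6,b1); added nodes (none); added edges (10,5,b2); result: nodes: 1:a, 3:a, 5:b, 8:a, 9:b, 10:a, 11:a, 13:b edges: (3,13,b1); (9,10,b1); (9,11,b1); (10,1,b1); (10,5,b2); (10,8,b1); (13,5,b2)
step 2: rule r3; match: 0->13, 1->5, 2->1; deleted nodes (none); deleted edges (13,5,b2); added nodes (none); added edges (13,1,b1); (13,5,b1); result: nodes: 1:a, 3:a, 5:b, 8:a, 9:b, 10:a, 11:a, 13:b edges: (3,13,b1); (9,10,b1); (9,11,b1); (10,1,b1); (10,5,b2); (10,8,b1); (13,1,b1); (13,5,b1)
final:
nodes: 1:a, 3:a, 5:b, 8:a, 9:b, 10:a, 11:a, 13:b
edges: (3,13,b1); (9,10,b1); (9,11,b1); (10,1,b1); (10,5,b2); (10,8,b1); (13,1,b1); (13,5,b1)


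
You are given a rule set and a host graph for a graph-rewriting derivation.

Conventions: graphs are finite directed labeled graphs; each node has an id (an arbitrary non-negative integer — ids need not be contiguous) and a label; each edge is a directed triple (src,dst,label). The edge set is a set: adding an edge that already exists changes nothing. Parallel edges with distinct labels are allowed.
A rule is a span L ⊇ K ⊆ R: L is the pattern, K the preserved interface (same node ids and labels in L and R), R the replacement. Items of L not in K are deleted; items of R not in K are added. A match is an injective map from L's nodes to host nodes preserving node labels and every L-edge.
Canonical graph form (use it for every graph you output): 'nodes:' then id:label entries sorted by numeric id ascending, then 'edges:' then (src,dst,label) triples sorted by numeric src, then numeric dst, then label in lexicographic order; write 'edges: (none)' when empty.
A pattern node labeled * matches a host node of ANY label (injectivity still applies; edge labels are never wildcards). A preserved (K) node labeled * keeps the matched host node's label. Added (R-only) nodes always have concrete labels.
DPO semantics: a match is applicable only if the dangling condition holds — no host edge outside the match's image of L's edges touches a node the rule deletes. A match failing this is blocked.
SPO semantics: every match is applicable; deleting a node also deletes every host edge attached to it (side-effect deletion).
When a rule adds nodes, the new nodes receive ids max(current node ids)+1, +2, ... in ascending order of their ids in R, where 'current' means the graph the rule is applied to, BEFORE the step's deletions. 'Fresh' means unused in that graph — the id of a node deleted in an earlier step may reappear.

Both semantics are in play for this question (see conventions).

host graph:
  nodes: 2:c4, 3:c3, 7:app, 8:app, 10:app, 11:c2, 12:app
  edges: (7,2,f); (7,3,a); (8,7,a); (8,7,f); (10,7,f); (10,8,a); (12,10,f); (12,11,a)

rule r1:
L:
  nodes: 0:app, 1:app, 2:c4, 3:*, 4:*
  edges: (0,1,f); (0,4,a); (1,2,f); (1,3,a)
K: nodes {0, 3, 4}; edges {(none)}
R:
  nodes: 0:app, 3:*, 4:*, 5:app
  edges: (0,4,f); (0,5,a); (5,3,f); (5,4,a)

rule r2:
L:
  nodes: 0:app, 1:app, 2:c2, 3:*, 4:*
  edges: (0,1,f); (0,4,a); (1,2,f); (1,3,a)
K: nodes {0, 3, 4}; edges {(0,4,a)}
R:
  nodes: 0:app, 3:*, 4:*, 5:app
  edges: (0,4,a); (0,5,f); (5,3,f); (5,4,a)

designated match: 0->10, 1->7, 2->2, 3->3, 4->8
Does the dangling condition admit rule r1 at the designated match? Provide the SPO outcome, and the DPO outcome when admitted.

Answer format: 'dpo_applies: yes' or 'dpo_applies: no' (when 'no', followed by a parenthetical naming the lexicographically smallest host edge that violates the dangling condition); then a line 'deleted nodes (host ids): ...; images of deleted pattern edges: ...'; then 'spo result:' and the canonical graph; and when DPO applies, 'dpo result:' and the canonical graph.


dpo_applies: no
(the rule deletes node 7, which keeps host edge (8,7,a) outside the match image — the dangling condition fails, DPO blocks; SPO proceeds and side-deletes such edges)
deleted nodes (host ids): 2, 7; images of deleted pattern edges: (7,2,f); (7,3,a); (10,7,f); (10,8,a)
spo result:
nodes: 3:c3, 8:app, 10:app, 11:c2, 12:app, 13:app
edges: (10,8,f); (10,13,a); (12,10,f); (12,11,a); (13,3,f); (13,8,a)


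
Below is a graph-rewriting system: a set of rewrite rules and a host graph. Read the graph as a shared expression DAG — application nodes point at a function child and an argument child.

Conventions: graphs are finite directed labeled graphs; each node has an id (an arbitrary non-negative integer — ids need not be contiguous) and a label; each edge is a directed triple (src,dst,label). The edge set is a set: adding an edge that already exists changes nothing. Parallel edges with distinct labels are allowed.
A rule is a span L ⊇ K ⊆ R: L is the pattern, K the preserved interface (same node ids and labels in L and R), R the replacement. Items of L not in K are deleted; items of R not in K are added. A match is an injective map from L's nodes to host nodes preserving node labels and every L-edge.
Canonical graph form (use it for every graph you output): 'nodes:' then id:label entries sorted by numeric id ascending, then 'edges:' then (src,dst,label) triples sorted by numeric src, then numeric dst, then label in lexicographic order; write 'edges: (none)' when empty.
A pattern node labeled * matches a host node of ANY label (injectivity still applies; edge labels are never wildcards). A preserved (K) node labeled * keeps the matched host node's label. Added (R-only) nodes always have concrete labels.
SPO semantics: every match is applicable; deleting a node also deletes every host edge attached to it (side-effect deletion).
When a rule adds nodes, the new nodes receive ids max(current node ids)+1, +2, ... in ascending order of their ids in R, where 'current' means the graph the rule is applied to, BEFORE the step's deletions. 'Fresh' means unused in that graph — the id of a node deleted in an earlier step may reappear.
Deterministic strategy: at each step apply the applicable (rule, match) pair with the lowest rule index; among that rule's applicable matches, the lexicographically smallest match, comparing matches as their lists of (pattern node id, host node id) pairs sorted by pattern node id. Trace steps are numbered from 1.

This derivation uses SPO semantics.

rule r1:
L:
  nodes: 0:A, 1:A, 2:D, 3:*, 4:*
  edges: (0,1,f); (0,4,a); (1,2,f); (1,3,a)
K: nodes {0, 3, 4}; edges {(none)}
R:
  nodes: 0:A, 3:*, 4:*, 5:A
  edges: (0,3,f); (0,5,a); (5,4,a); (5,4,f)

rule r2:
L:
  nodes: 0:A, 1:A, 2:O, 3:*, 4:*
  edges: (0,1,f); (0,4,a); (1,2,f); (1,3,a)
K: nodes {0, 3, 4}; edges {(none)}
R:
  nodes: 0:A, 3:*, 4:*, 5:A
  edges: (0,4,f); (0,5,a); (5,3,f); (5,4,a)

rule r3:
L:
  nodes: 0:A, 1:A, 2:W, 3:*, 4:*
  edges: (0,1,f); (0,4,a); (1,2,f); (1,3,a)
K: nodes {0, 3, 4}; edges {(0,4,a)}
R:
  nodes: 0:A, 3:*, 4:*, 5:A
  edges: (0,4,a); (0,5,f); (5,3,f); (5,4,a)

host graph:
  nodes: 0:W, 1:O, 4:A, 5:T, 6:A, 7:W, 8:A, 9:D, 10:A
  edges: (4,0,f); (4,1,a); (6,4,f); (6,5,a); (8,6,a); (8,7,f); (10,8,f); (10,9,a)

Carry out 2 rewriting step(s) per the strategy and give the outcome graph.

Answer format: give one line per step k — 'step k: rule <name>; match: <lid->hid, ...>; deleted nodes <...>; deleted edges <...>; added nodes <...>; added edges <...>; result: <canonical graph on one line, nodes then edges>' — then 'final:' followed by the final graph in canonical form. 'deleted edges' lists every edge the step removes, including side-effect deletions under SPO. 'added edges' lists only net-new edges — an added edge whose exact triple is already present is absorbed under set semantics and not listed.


step 1: rule r3; match: 0->6, 1->4, 2->0, 3->1, 4->5; deleted nodes 0, 4; deleted edges (4,0,f); (4,1,a); (6,4,f); added nodes 11; added edges (6,11,f); (11,1,f); (11,5,a); result: nodes: 1:O, 5:T, 6:A, 7:W, 8:A, 9:D, 10:A, 11:A edges: (6,5,a); (6,11,f); (8,6,a); (8,7,f); (10,8,f); (10,9,a); (11,1,f); (11,5,a)
step 2: rule r3; match: 0->10, 1->8, 2->7, 3->6, 4->9; deleted nodes 7, 8; deleted edges (8,6,a); (8,7,f); (10,8,f); added nodes 12; added edges (10,12,f); (12,6,f); (12,9,a); result: nodes: 1:O, 5:T, 6:A, 9:D, 10:A, 11:A, 12:A edges: (6,5,a); (6,11,f); (10,9,a); (10,12,f); (11,1,f); (11,5,a); (12,6,f); (12,9,a)
final:
nodes: 1:O, 5:T, 6:A, 9:D, 10:A, 11:A, 12:A
edges: (6,5,a); (6,11,f); (10,9,a); (10,12,f); (11,1,f); (11,5,a); (12,6,f); (12,9,a)
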